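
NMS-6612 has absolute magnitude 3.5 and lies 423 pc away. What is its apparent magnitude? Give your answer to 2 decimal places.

11.63

m = M + 5 log₁₀(d/10 pc) = 3.5 + 5 log₁₀(423/10)
  = 3.5 + 5 × 1.626 = 3.5 + 8.13 = 11.63.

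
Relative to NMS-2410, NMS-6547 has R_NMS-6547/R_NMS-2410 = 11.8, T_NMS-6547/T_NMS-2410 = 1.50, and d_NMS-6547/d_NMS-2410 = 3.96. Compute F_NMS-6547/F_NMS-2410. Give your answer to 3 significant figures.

45.0

L_NMS-6547/L_NMS-2410 = (R_NMS-6547/R_NMS-2410)²(T_NMS-6547/T_NMS-2410)⁴ = (11.8)² × (1.50)⁴ = 704.9.
F_NMS-6547/F_NMS-2410 = (L_NMS-6547/L_NMS-2410)/(d_NMS-6547/d_NMS-2410)² = 704.9 / (3.96)² = 44.95.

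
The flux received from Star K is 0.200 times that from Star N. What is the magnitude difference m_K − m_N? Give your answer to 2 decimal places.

1.75

m_K − m_N = −2.5 log₁₀(F_K/F_N) = −2.5 log₁₀(0.200) = −2.5 × (-0.699) = 1.747.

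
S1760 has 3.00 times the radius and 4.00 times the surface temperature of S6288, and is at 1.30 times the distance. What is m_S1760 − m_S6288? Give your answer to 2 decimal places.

L_S1760/L_S6288 = (3.00)²(4.00)⁴ = 2304.
F_S1760/F_S6288 = (L_S1760/L_S6288)/(d_S1760/d_S6288)² = 2304/1.690 = 1363.
m_S1760 − m_S6288 = −2.5 log₁₀(1363) = -7.84.

-7.84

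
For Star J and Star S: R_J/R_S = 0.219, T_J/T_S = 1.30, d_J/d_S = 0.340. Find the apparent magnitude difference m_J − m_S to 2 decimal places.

L_J/L_S = (0.219)²(1.30)⁴ = 0.1370.
F_J/F_S = (L_J/L_S)/(d_J/d_S)² = 0.1370/0.1156 = 1.185.
m_J − m_S = −2.5 log₁₀(1.185) = -0.18.

-0.18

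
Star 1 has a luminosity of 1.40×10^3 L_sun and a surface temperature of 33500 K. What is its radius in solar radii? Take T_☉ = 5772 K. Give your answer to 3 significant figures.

1.11 solar radii

R/R_☉ = √(L/L_☉) / (T/T_☉)² = √(1.40×10^3) / (5.804)²
       = 37.42 / 33.69 = 1.111.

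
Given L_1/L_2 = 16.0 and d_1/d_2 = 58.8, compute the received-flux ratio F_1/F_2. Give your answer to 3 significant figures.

0.00463

F = L/(4πd²), so F_1/F_2 = (L_1/L_2) / (d_1/d_2)²
= 16.0 / (58.8)² = 16.0 / 3457 = 0.004628.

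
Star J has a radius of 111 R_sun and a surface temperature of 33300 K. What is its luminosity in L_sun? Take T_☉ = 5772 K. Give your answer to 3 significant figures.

L/L_☉ = (R/R_☉)² (T/T_☉)⁴ = (111)² × (33300/5772)⁴
       = 1.232×10^4 × (5.769)⁴ = 1.232×10^4 × 1108 = 1.365×10^7.

1.36×10^7 L_sun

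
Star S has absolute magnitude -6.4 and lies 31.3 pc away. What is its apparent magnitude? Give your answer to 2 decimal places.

-3.92

m = M + 5 log₁₀(d/10 pc) = -6.4 + 5 log₁₀(31.3/10)
  = -6.4 + 5 × 0.496 = -6.4 + 2.48 = -3.92.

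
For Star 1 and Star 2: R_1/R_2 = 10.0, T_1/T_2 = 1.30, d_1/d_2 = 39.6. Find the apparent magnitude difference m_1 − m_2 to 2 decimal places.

1.85

L_1/L_2 = (10.0)²(1.30)⁴ = 285.6.
F_1/F_2 = (L_1/L_2)/(d_1/d_2)² = 285.6/1568 = 0.1821.
m_1 − m_2 = −2.5 log₁₀(0.1821) = 1.85.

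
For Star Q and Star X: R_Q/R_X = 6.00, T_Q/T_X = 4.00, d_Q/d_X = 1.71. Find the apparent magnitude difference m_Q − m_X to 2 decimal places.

L_Q/L_X = (6.00)²(4.00)⁴ = 9216.
F_Q/F_X = (L_Q/L_X)/(d_Q/d_X)² = 9216/2.924 = 3152.
m_Q − m_X = −2.5 log₁₀(3152) = -8.75.

-8.75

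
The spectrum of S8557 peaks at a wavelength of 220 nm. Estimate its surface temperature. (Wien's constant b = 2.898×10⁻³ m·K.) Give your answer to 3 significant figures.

T = b/λ_max = 2.898×10⁻³ / (220×10⁻⁹) = 1.317×10^4 K.

1.32×10^4 K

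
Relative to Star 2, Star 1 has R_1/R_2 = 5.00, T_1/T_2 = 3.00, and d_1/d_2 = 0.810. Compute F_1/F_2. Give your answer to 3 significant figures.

3.09×10^3

L_1/L_2 = (R_1/R_2)²(T_1/T_2)⁴ = (5.00)² × (3.00)⁴ = 2025.
F_1/F_2 = (L_1/L_2)/(d_1/d_2)² = 2025 / (0.810)² = 3086.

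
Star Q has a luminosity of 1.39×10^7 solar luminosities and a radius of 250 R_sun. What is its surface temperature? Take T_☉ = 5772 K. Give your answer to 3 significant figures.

2.23×10^4 K

T/T_☉ = (L/L_☉)^(1/4) / (R/R_☉)^(1/2)
T = 5772 × (1.39×10^7)^(1/4) / √(250) = 5772 × 61.06 / 15.81 = 2.229×10^4 K.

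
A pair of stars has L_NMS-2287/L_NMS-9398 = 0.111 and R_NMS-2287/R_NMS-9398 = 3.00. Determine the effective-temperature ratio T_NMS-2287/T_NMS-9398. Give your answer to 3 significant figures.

0.333

L ∝ R²T⁴ gives T ∝ (L/R²)^(1/4), so
T_NMS-2287/T_NMS-9398 = (0.111 / 3.00²)^(1/4) = (0.01233)^(1/4) = 0.3332.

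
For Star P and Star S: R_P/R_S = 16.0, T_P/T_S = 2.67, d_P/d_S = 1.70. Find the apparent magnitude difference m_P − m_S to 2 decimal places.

L_P/L_S = (16.0)²(2.67)⁴ = 1.301×10^4.
F_P/F_S = (L_P/L_S)/(d_P/d_S)² = 1.301×10^4/2.890 = 4502.
m_P − m_S = −2.5 log₁₀(4502) = -9.13.

-9.13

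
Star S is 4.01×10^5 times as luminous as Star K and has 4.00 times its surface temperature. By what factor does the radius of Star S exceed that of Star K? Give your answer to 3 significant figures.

39.6

L ∝ R²T⁴ gives R ∝ √L / T², so
R_S/R_K = √(4.01×10^5) / (4.00)² = 633.2 / 16.00 = 39.58.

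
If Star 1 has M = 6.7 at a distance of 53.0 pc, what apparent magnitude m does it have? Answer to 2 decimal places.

10.32

m = M + 5 log₁₀(d/10 pc) = 6.7 + 5 log₁₀(53.0/10)
  = 6.7 + 5 × 0.724 = 6.7 + 3.62 = 10.32.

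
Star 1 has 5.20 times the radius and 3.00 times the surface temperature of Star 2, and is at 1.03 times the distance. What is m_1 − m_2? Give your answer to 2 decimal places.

-8.29

L_1/L_2 = (5.20)²(3.00)⁴ = 2190.
F_1/F_2 = (L_1/L_2)/(d_1/d_2)² = 2190/1.061 = 2065.
m_1 − m_2 = −2.5 log₁₀(2065) = -8.29.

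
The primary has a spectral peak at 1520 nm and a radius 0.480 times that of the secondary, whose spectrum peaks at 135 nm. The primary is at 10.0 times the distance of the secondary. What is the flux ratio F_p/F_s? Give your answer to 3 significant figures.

Wien's law: T_p/T_s = λ_s/λ_p = 135/1520 = 0.08882.
L_p/L_s = (R_p/R_s)²(T_p/T_s)⁴ = (0.480)²(0.08882)⁴ = 1.434×10^-5.
F_p/F_s = (L_p/L_s)/(d_p/d_s)² = 1.434×10^-5/(10.0)² = 1.434×10^-7.

1.43×10^-7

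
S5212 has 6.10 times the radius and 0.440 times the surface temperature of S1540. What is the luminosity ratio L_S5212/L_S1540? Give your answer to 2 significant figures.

1.4

From the Stefan–Boltzmann law, L ∝ R²T⁴, so
L_S5212/L_S1540 = (R_S5212/R_S1540)² (T_S5212/T_S1540)⁴ = (6.10)² × (0.440)⁴ = 37.21 × 0.03748 = 1.395.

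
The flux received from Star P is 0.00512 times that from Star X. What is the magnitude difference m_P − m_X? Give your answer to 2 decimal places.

m_P − m_X = −2.5 log₁₀(F_P/F_X) = −2.5 log₁₀(0.00512) = −2.5 × (-2.291) = 5.727.

5.73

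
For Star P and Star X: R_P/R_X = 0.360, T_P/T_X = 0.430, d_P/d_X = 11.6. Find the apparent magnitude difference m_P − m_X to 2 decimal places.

L_P/L_X = (0.360)²(0.430)⁴ = 0.004431.
F_P/F_X = (L_P/L_X)/(d_P/d_X)² = 0.004431/134.6 = 3.293×10^-5.
m_P − m_X = −2.5 log₁₀(3.293×10^-5) = 11.21.

11.21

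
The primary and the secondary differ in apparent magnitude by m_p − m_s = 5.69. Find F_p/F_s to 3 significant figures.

0.00530

F_p/F_s = 10^(−(m_p − m_s)/2.5) = 10^(-5.69/2.5) = 10^-2.276 = 0.005297.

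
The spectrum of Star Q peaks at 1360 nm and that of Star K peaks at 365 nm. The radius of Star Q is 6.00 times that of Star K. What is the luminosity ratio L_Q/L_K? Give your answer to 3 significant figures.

Wien's law gives T ∝ 1/λ_max, so T_Q/T_K = λ_K/λ_Q = 365/1360 = 0.2684.
Then L ∝ R²T⁴ gives L_Q/L_K = (6.00)² × (0.2684)⁴ = 36.00 × 0.005188 = 0.1868.

0.187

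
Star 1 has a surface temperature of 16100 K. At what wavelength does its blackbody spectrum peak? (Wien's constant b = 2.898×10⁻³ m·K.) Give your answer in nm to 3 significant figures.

180 nm

λ_max = b/T = 2.898×10⁻³ / 16100 = 1.80×10^-7 m = 180.0 nm.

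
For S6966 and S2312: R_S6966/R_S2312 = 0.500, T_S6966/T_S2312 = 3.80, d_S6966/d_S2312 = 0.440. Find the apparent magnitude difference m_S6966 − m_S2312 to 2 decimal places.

-6.08

L_S6966/L_S2312 = (0.500)²(3.80)⁴ = 52.13.
F_S6966/F_S2312 = (L_S6966/L_S2312)/(d_S6966/d_S2312)² = 52.13/0.1936 = 269.3.
m_S6966 − m_S2312 = −2.5 log₁₀(269.3) = -6.08.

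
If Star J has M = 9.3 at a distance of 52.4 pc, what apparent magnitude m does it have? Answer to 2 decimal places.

12.90

m = M + 5 log₁₀(d/10 pc) = 9.3 + 5 log₁₀(52.4/10)
  = 9.3 + 5 × 0.719 = 9.3 + 3.60 = 12.90.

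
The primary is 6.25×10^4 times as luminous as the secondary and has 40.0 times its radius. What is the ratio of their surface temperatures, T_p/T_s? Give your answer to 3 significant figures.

L ∝ R²T⁴ gives T ∝ (L/R²)^(1/4), so
T_p/T_s = (6.25×10^4 / 40.0²)^(1/4) = (39.06)^(1/4) = 2.500.

2.50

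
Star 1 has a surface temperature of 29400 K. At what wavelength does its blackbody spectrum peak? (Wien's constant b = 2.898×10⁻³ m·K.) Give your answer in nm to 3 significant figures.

λ_max = b/T = 2.898×10⁻³ / 29400 = 9.86×10^-8 m = 98.57 nm.

98.6 nm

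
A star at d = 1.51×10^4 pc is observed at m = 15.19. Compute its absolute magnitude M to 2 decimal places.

M = m − 5 log₁₀(d/10 pc) = 15.19 − 5 log₁₀(1.51×10^4/10)
  = 15.19 − 5 × 3.179 = 15.19 − 15.89 = -0.70.

-0.70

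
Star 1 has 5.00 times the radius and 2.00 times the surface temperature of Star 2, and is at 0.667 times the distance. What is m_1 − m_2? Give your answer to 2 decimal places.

-7.38

L_1/L_2 = (5.00)²(2.00)⁴ = 400.0.
F_1/F_2 = (L_1/L_2)/(d_1/d_2)² = 400.0/0.4449 = 899.1.
m_1 − m_2 = −2.5 log₁₀(899.1) = -7.38.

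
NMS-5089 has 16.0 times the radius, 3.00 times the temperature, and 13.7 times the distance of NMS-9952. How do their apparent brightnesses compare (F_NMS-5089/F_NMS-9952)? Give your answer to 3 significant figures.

L_NMS-5089/L_NMS-9952 = (R_NMS-5089/R_NMS-9952)²(T_NMS-5089/T_NMS-9952)⁴ = (16.0)² × (3.00)⁴ = 2.074×10^4.
F_NMS-5089/F_NMS-9952 = (L_NMS-5089/L_NMS-9952)/(d_NMS-5089/d_NMS-9952)² = 2.074×10^4 / (13.7)² = 110.5.

110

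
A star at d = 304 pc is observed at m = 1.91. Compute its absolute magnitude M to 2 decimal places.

-5.50

M = m − 5 log₁₀(d/10 pc) = 1.91 − 5 log₁₀(304/10)
  = 1.91 − 5 × 1.483 = 1.91 − 7.41 = -5.50.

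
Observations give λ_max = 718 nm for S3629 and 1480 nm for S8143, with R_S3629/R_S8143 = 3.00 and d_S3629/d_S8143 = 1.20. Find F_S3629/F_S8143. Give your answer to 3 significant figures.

113

Wien's law: T_S3629/T_S8143 = λ_S8143/λ_S3629 = 1480/718 = 2.061.
L_S3629/L_S8143 = (R_S3629/R_S8143)²(T_S3629/T_S8143)⁴ = (3.00)²(2.061)⁴ = 162.5.
F_S3629/F_S8143 = (L_S3629/L_S8143)/(d_S3629/d_S8143)² = 162.5/(1.20)² = 112.8.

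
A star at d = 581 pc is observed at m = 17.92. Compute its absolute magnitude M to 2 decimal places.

9.10

M = m − 5 log₁₀(d/10 pc) = 17.92 − 5 log₁₀(581/10)
  = 17.92 − 5 × 1.764 = 17.92 − 8.82 = 9.10.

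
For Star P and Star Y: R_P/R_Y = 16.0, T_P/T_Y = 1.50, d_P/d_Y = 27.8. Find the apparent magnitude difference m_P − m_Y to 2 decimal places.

L_P/L_Y = (16.0)²(1.50)⁴ = 1296.
F_P/F_Y = (L_P/L_Y)/(d_P/d_Y)² = 1296/772.8 = 1.677.
m_P − m_Y = −2.5 log₁₀(1.677) = -0.56.

-0.56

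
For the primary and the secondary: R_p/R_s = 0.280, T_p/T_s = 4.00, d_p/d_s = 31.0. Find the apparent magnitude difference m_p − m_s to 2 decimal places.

L_p/L_s = (0.280)²(4.00)⁴ = 20.07.
F_p/F_s = (L_p/L_s)/(d_p/d_s)² = 20.07/961.0 = 0.02088.
m_p − m_s = −2.5 log₁₀(0.02088) = 4.20.

4.20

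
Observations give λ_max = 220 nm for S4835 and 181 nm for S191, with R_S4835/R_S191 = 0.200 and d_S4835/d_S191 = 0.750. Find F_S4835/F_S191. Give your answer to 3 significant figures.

0.0326

Wien's law: T_S4835/T_S191 = λ_S191/λ_S4835 = 181/220 = 0.8227.
L_S4835/L_S191 = (R_S4835/R_S191)²(T_S4835/T_S191)⁴ = (0.200)²(0.8227)⁴ = 0.01833.
F_S4835/F_S191 = (L_S4835/L_S191)/(d_S4835/d_S191)² = 0.01833/(0.750)² = 0.03258.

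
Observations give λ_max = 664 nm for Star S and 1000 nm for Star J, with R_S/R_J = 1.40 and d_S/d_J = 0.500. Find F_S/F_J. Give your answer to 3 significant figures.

Wien's law: T_S/T_J = λ_J/λ_S = 1000/664 = 1.506.
L_S/L_J = (R_S/R_J)²(T_S/T_J)⁴ = (1.40)²(1.506)⁴ = 10.08.
F_S/F_J = (L_S/L_J)/(d_S/d_J)² = 10.08/(0.500)² = 40.33.

40.3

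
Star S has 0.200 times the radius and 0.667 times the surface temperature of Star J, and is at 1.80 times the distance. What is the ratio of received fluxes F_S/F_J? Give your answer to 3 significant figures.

L_S/L_J = (R_S/R_J)²(T_S/T_J)⁴ = (0.200)² × (0.667)⁴ = 0.007917.
F_S/F_J = (L_S/L_J)/(d_S/d_J)² = 0.007917 / (1.80)² = 0.002444.

0.00244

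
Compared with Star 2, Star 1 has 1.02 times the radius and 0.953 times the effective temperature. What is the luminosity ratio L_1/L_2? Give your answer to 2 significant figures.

From the Stefan–Boltzmann law, L ∝ R²T⁴, so
L_1/L_2 = (R_1/R_2)² (T_1/T_2)⁴ = (1.02)² × (0.953)⁴ = 1.040 × 0.8248 = 0.8582.

0.86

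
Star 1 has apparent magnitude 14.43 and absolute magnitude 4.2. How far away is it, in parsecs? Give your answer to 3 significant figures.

m − M = 5 log₁₀(d/10 pc)
14.43 − (4.2) = 10.23 = 5 log₁₀(d/10)
d = 10 × 10^(10.23/5) = 10 × 10^2.046 = 1112 pc.

1.11×10^3 pc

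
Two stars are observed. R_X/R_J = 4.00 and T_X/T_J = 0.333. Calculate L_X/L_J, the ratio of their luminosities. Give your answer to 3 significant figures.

0.197

From the Stefan–Boltzmann law, L ∝ R²T⁴, so
L_X/L_J = (R_X/R_J)² (T_X/T_J)⁴ = (4.00)² × (0.333)⁴ = 16.00 × 0.01230 = 0.1967.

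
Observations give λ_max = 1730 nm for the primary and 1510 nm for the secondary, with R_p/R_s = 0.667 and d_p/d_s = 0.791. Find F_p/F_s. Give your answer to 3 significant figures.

Wien's law: T_p/T_s = λ_s/λ_p = 1510/1730 = 0.8728.
L_p/L_s = (R_p/R_s)²(T_p/T_s)⁴ = (0.667)²(0.8728)⁴ = 0.2582.
F_p/F_s = (L_p/L_s)/(d_p/d_s)² = 0.2582/(0.791)² = 0.4127.

0.413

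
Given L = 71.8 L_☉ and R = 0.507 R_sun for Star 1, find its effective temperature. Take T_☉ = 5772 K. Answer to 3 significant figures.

2.36×10^4 K

T/T_☉ = (L/L_☉)^(1/4) / (R/R_☉)^(1/2)
T = 5772 × (71.8)^(1/4) / √(0.507) = 5772 × 2.911 / 0.7120 = 2.360×10^4 K.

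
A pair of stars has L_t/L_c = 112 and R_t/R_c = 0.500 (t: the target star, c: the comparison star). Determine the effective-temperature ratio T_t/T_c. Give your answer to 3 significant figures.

4.60

L ∝ R²T⁴ gives T ∝ (L/R²)^(1/4), so
T_t/T_c = (112 / 0.500²)^(1/4) = (448.0)^(1/4) = 4.601.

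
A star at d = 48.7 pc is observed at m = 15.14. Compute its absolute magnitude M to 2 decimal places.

11.70

M = m − 5 log₁₀(d/10 pc) = 15.14 − 5 log₁₀(48.7/10)
  = 15.14 − 5 × 0.688 = 15.14 − 3.44 = 11.70.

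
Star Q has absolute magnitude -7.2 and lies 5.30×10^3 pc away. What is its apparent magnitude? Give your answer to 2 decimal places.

6.42

m = M + 5 log₁₀(d/10 pc) = -7.2 + 5 log₁₀(5.30×10^3/10)
  = -7.2 + 5 × 2.724 = -7.2 + 13.62 = 6.42.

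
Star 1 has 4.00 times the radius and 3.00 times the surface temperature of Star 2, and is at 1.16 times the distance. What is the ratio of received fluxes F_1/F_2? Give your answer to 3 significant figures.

L_1/L_2 = (R_1/R_2)²(T_1/T_2)⁴ = (4.00)² × (3.00)⁴ = 1296.
F_1/F_2 = (L_1/L_2)/(d_1/d_2)² = 1296 / (1.16)² = 963.1.

963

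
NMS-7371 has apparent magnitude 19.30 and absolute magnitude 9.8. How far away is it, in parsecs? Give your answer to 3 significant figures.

794 pc

m − M = 5 log₁₀(d/10 pc)
19.30 − (9.8) = 9.50 = 5 log₁₀(d/10)
d = 10 × 10^(9.50/5) = 10 × 10^1.900 = 794.3 pc.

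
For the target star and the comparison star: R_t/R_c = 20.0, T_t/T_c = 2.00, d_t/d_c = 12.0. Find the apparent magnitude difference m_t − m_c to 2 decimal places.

L_t/L_c = (20.0)²(2.00)⁴ = 6400.
F_t/F_c = (L_t/L_c)/(d_t/d_c)² = 6400/144.0 = 44.44.
m_t − m_c = −2.5 log₁₀(44.44) = -4.12.

-4.12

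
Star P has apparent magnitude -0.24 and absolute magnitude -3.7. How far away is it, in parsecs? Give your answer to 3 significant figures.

49.2 pc

m − M = 5 log₁₀(d/10 pc)
-0.24 − (-3.7) = 3.46 = 5 log₁₀(d/10)
d = 10 × 10^(3.46/5) = 10 × 10^0.692 = 49.20 pc.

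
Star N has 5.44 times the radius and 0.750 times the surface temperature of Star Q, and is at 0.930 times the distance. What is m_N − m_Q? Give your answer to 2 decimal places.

-2.59

L_N/L_Q = (5.44)²(0.750)⁴ = 9.364.
F_N/F_Q = (L_N/L_Q)/(d_N/d_Q)² = 9.364/0.8649 = 10.83.
m_N − m_Q = −2.5 log₁₀(10.83) = -2.59.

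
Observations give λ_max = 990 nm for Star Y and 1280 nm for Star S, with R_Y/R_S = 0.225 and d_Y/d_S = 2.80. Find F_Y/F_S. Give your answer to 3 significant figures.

Wien's law: T_Y/T_S = λ_S/λ_Y = 1280/990 = 1.293.
L_Y/L_S = (R_Y/R_S)²(T_Y/T_S)⁴ = (0.225)²(1.293)⁴ = 0.1415.
F_Y/F_S = (L_Y/L_S)/(d_Y/d_S)² = 0.1415/(2.80)² = 0.01804.

0.0180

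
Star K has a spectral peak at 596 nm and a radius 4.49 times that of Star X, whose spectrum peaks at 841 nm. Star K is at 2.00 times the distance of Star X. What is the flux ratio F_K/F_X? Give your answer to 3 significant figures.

Wien's law: T_K/T_X = λ_X/λ_K = 841/596 = 1.411.
L_K/L_X = (R_K/R_X)²(T_K/T_X)⁴ = (4.49)²(1.411)⁴ = 79.93.
F_K/F_X = (L_K/L_X)/(d_K/d_X)² = 79.93/(2.00)² = 19.98.

20.0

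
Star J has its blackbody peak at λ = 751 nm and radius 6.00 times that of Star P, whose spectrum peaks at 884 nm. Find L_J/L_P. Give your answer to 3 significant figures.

Wien's law gives T ∝ 1/λ_max, so T_J/T_P = λ_P/λ_J = 884/751 = 1.177.
Then L ∝ R²T⁴ gives L_J/L_P = (6.00)² × (1.177)⁴ = 36.00 × 1.920 = 69.11.

69.1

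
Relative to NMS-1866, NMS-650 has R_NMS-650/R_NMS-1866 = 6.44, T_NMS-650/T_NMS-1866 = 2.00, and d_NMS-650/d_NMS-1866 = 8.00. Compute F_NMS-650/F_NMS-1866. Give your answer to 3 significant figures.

L_NMS-650/L_NMS-1866 = (R_NMS-650/R_NMS-1866)²(T_NMS-650/T_NMS-1866)⁴ = (6.44)² × (2.00)⁴ = 663.6.
F_NMS-650/F_NMS-1866 = (L_NMS-650/L_NMS-1866)/(d_NMS-650/d_NMS-1866)² = 663.6 / (8.00)² = 10.37.

10.4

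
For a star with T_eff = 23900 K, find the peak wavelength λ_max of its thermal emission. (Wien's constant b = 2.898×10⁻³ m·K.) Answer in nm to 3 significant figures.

λ_max = b/T = 2.898×10⁻³ / 23900 = 1.21×10^-7 m = 121.3 nm.

121 nm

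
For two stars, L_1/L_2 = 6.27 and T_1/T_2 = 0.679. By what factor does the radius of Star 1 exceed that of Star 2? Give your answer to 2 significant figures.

L ∝ R²T⁴ gives R ∝ √L / T², so
R_1/R_2 = √(6.27) / (0.679)² = 2.504 / 0.4610 = 5.431.

5.4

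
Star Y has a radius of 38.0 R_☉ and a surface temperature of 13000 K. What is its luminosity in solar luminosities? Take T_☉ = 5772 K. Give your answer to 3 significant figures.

3.72×10^4 solar luminosities

L/L_☉ = (R/R_☉)² (T/T_☉)⁴ = (38.0)² × (13000/5772)⁴
       = 1444 × (2.252)⁴ = 1444 × 25.73 = 3.716×10^4.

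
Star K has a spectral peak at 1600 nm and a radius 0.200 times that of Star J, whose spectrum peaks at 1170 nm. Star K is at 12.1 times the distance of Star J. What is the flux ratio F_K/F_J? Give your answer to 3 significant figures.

7.81×10^-5

Wien's law: T_K/T_J = λ_J/λ_K = 1170/1600 = 0.7312.
L_K/L_J = (R_K/R_J)²(T_K/T_J)⁴ = (0.200)²(0.7312)⁴ = 0.01144.
F_K/F_J = (L_K/L_J)/(d_K/d_J)² = 0.01144/(12.1)² = 7.812×10^-5.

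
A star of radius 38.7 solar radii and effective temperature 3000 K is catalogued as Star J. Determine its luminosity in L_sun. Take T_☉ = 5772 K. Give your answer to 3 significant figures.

L/L_☉ = (R/R_☉)² (T/T_☉)⁴ = (38.7)² × (3000/5772)⁴
       = 1498 × (0.5198)⁴ = 1498 × 0.07298 = 109.3.

109 L_sun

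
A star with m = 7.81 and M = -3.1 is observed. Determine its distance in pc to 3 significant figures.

m − M = 5 log₁₀(d/10 pc)
7.81 − (-3.1) = 10.91 = 5 log₁₀(d/10)
d = 10 × 10^(10.91/5) = 10 × 10^2.182 = 1521 pc.

1.52×10^3 pc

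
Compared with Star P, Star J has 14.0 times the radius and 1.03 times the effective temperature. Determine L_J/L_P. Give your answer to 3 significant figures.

221

From the Stefan–Boltzmann law, L ∝ R²T⁴, so
L_J/L_P = (R_J/R_P)² (T_J/T_P)⁴ = (14.0)² × (1.03)⁴ = 196.0 × 1.126 = 220.6.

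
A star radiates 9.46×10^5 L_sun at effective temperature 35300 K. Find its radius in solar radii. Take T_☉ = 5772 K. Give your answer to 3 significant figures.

R/R_☉ = √(L/L_☉) / (T/T_☉)² = √(9.46×10^5) / (6.116)²
       = 972.6 / 37.40 = 26.00.

26.0 solar radii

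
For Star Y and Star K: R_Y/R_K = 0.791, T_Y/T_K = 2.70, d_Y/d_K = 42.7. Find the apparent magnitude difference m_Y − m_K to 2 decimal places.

4.35

L_Y/L_K = (0.791)²(2.70)⁴ = 33.25.
F_Y/F_K = (L_Y/L_K)/(d_Y/d_K)² = 33.25/1823 = 0.01824.
m_Y − m_K = −2.5 log₁₀(0.01824) = 4.35.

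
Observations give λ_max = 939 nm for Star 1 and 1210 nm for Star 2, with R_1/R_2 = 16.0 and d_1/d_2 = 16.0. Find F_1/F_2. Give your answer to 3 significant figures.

Wien's law: T_1/T_2 = λ_2/λ_1 = 1210/939 = 1.289.
L_1/L_2 = (R_1/R_2)²(T_1/T_2)⁴ = (16.0)²(1.289)⁴ = 705.9.
F_1/F_2 = (L_1/L_2)/(d_1/d_2)² = 705.9/(16.0)² = 2.757.

2.76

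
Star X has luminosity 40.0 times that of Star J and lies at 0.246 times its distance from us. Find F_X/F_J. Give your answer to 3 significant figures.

661

F = L/(4πd²), so F_X/F_J = (L_X/L_J) / (d_X/d_J)²
= 40.0 / (0.246)² = 40.0 / 0.06052 = 661.0.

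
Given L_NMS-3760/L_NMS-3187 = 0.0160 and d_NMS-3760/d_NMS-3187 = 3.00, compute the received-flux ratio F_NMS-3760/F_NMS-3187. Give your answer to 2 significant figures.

F = L/(4πd²), so F_NMS-3760/F_NMS-3187 = (L_NMS-3760/L_NMS-3187) / (d_NMS-3760/d_NMS-3187)²
= 0.0160 / (3.00)² = 0.0160 / 9.000 = 0.001778.

0.0018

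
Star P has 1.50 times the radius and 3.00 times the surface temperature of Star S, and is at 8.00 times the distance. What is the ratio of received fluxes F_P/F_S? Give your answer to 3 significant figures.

L_P/L_S = (R_P/R_S)²(T_P/T_S)⁴ = (1.50)² × (3.00)⁴ = 182.2.
F_P/F_S = (L_P/L_S)/(d_P/d_S)² = 182.2 / (8.00)² = 2.848.

2.85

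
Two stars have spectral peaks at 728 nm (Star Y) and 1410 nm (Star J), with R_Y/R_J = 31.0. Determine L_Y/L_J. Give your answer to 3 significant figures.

1.35×10^4

Wien's law gives T ∝ 1/λ_max, so T_Y/T_J = λ_J/λ_Y = 1410/728 = 1.937.
Then L ∝ R²T⁴ gives L_Y/L_J = (31.0)² × (1.937)⁴ = 961.0 × 14.07 = 1.352×10^4.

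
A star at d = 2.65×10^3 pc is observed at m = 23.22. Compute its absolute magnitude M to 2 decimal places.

M = m − 5 log₁₀(d/10 pc) = 23.22 − 5 log₁₀(2.65×10^3/10)
  = 23.22 − 5 × 2.423 = 23.22 − 12.12 = 11.10.

11.10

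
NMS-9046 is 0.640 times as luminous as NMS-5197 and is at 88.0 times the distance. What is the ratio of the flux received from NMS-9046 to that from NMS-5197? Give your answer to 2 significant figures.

F = L/(4πd²), so F_NMS-9046/F_NMS-5197 = (L_NMS-9046/L_NMS-5197) / (d_NMS-9046/d_NMS-5197)²
= 0.640 / (88.0)² = 0.640 / 7744 = 8.264×10^-5.

8.3×10^-5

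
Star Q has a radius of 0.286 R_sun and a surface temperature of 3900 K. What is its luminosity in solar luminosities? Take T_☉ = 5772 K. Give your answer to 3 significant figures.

L/L_☉ = (R/R_☉)² (T/T_☉)⁴ = (0.286)² × (3900/5772)⁴
       = 0.08180 × (0.6757)⁴ = 0.08180 × 0.2084 = 0.01705.

0.0170 solar luminosities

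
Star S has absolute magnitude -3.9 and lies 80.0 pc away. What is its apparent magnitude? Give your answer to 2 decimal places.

m = M + 5 log₁₀(d/10 pc) = -3.9 + 5 log₁₀(80.0/10)
  = -3.9 + 5 × 0.903 = -3.9 + 4.52 = 0.62.

0.62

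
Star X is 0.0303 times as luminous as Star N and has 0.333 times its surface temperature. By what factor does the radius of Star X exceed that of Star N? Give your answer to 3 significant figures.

1.57

L ∝ R²T⁴ gives R ∝ √L / T², so
R_X/R_N = √(0.0303) / (0.333)² = 0.1741 / 0.1109 = 1.570.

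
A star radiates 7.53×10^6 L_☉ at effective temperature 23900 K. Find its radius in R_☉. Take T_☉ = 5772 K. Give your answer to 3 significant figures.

160 R_☉

R/R_☉ = √(L/L_☉) / (T/T_☉)² = √(7.53×10^6) / (4.141)²
       = 2744 / 17.15 = 160.0.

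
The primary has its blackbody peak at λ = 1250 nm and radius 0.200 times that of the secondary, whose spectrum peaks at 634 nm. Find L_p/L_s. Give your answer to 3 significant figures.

Wien's law gives T ∝ 1/λ_max, so T_p/T_s = λ_s/λ_p = 634/1250 = 0.5072.
Then L ∝ R²T⁴ gives L_p/L_s = (0.200)² × (0.5072)⁴ = 0.04000 × 0.06618 = 0.002647.

0.00265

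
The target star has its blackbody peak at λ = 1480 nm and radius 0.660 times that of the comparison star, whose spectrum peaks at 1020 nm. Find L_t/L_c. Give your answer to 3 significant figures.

Wien's law gives T ∝ 1/λ_max, so T_t/T_c = λ_c/λ_t = 1020/1480 = 0.6892.
Then L ∝ R²T⁴ gives L_t/L_c = (0.660)² × (0.6892)⁴ = 0.4356 × 0.2256 = 0.09827.

0.0983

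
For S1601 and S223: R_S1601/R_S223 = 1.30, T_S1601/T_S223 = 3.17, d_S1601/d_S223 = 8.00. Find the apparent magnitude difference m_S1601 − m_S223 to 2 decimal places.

L_S1601/L_S223 = (1.30)²(3.17)⁴ = 170.7.
F_S1601/F_S223 = (L_S1601/L_S223)/(d_S1601/d_S223)² = 170.7/64.00 = 2.667.
m_S1601 − m_S223 = −2.5 log₁₀(2.667) = -1.06.

-1.06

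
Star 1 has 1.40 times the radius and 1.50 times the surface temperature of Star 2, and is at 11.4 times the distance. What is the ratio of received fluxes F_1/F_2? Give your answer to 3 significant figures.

0.0764

L_1/L_2 = (R_1/R_2)²(T_1/T_2)⁴ = (1.40)² × (1.50)⁴ = 9.922.
F_1/F_2 = (L_1/L_2)/(d_1/d_2)² = 9.922 / (11.4)² = 0.07635.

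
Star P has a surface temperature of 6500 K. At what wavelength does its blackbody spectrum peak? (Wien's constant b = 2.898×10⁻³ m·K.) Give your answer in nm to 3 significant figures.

446 nm

λ_max = b/T = 2.898×10⁻³ / 6500 = 4.46×10^-7 m = 445.8 nm.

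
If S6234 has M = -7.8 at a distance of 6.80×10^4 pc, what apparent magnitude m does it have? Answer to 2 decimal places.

11.36

m = M + 5 log₁₀(d/10 pc) = -7.8 + 5 log₁₀(6.80×10^4/10)
  = -7.8 + 5 × 3.833 = -7.8 + 19.16 = 11.36.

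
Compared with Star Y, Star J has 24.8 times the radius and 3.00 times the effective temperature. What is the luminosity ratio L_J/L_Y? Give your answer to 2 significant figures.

5.0×10^4

From the Stefan–Boltzmann law, L ∝ R²T⁴, so
L_J/L_Y = (R_J/R_Y)² (T_J/T_Y)⁴ = (24.8)² × (3.00)⁴ = 615.0 × 81.00 = 4.982×10^4.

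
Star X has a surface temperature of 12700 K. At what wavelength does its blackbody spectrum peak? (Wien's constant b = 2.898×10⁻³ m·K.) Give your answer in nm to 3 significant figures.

λ_max = b/T = 2.898×10⁻³ / 12700 = 2.28×10^-7 m = 228.2 nm.

228 nm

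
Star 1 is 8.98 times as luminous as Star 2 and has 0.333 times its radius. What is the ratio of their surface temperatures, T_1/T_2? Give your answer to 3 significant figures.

3.00

L ∝ R²T⁴ gives T ∝ (L/R²)^(1/4), so
T_1/T_2 = (8.98 / 0.333²)^(1/4) = (80.98)^(1/4) = 3.000.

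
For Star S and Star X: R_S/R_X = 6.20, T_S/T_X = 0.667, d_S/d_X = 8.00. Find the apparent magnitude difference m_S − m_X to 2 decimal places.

L_S/L_X = (6.20)²(0.667)⁴ = 7.608.
F_S/F_X = (L_S/L_X)/(d_S/d_X)² = 7.608/64.00 = 0.1189.
m_S − m_X = −2.5 log₁₀(0.1189) = 2.31.

2.31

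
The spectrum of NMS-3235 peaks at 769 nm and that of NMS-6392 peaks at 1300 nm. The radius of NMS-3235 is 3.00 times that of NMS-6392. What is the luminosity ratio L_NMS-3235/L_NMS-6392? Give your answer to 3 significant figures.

Wien's law gives T ∝ 1/λ_max, so T_NMS-3235/T_NMS-6392 = λ_NMS-6392/λ_NMS-3235 = 1300/769 = 1.691.
Then L ∝ R²T⁴ gives L_NMS-3235/L_NMS-6392 = (3.00)² × (1.691)⁴ = 9.000 × 8.167 = 73.50.

73.5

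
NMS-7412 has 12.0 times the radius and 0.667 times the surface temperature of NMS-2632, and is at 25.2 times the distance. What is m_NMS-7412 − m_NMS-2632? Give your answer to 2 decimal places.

3.37

L_NMS-7412/L_NMS-2632 = (12.0)²(0.667)⁴ = 28.50.
F_NMS-7412/F_NMS-2632 = (L_NMS-7412/L_NMS-2632)/(d_NMS-7412/d_NMS-2632)² = 28.50/635.0 = 0.04488.
m_NMS-7412 − m_NMS-2632 = −2.5 log₁₀(0.04488) = 3.37.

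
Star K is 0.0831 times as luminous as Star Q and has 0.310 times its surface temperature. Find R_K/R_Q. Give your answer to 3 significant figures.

3.00

L ∝ R²T⁴ gives R ∝ √L / T², so
R_K/R_Q = √(0.0831) / (0.310)² = 0.2883 / 0.09610 = 3.000.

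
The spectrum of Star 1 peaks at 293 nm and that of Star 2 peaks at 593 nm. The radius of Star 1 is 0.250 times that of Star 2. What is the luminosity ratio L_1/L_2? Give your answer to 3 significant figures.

Wien's law gives T ∝ 1/λ_max, so T_1/T_2 = λ_2/λ_1 = 593/293 = 2.024.
Then L ∝ R²T⁴ gives L_1/L_2 = (0.250)² × (2.024)⁴ = 0.06250 × 16.78 = 1.049.

1.05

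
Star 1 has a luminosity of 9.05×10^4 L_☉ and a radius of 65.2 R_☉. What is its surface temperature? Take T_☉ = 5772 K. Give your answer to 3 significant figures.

T/T_☉ = (L/L_☉)^(1/4) / (R/R_☉)^(1/2)
T = 5772 × (9.05×10^4)^(1/4) / √(65.2) = 5772 × 17.34 / 8.075 = 1.240×10^4 K.

1.24×10^4 K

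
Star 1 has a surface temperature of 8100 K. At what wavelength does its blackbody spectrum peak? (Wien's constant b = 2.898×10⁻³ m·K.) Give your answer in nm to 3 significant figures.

358 nm

λ_max = b/T = 2.898×10⁻³ / 8100 = 3.58×10^-7 m = 357.8 nm.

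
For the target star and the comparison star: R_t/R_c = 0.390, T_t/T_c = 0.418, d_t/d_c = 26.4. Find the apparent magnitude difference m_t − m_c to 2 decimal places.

12.94

L_t/L_c = (0.390)²(0.418)⁴ = 0.004643.
F_t/F_c = (L_t/L_c)/(d_t/d_c)² = 0.004643/697.0 = 6.662×10^-6.
m_t − m_c = −2.5 log₁₀(6.662×10^-6) = 12.94.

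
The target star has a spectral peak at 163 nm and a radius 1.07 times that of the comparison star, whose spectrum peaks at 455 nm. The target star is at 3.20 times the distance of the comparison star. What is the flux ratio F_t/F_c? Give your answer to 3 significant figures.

Wien's law: T_t/T_c = λ_c/λ_t = 455/163 = 2.791.
L_t/L_c = (R_t/R_c)²(T_t/T_c)⁴ = (1.07)²(2.791)⁴ = 69.51.
F_t/F_c = (L_t/L_c)/(d_t/d_c)² = 69.51/(3.20)² = 6.788.

6.79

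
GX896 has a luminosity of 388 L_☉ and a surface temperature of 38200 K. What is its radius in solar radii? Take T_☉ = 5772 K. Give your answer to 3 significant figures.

0.450 solar radii

R/R_☉ = √(L/L_☉) / (T/T_☉)² = √(388) / (6.618)²
       = 19.70 / 43.80 = 0.4497.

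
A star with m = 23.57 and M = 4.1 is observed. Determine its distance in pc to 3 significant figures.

7.83×10^4 pc

m − M = 5 log₁₀(d/10 pc)
23.57 − (4.1) = 19.47 = 5 log₁₀(d/10)
d = 10 × 10^(19.47/5) = 10 × 10^3.894 = 7.834×10^4 pc.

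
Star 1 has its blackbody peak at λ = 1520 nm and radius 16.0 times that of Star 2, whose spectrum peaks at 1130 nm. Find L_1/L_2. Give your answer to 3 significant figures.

Wien's law gives T ∝ 1/λ_max, so T_1/T_2 = λ_2/λ_1 = 1130/1520 = 0.7434.
Then L ∝ R²T⁴ gives L_1/L_2 = (16.0)² × (0.7434)⁴ = 256.0 × 0.3054 = 78.20.

78.2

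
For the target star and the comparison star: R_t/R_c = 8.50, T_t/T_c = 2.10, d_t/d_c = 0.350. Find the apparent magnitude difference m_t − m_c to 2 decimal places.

L_t/L_c = (8.50)²(2.10)⁴ = 1405.
F_t/F_c = (L_t/L_c)/(d_t/d_c)² = 1405/0.1225 = 1.147×10^4.
m_t − m_c = −2.5 log₁₀(1.147×10^4) = -10.15.

-10.15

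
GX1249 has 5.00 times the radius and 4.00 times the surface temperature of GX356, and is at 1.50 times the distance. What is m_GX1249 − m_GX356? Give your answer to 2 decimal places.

-8.63

L_GX1249/L_GX356 = (5.00)²(4.00)⁴ = 6400.
F_GX1249/F_GX356 = (L_GX1249/L_GX356)/(d_GX1249/d_GX356)² = 6400/2.250 = 2844.
m_GX1249 − m_GX356 = −2.5 log₁₀(2844) = -8.63.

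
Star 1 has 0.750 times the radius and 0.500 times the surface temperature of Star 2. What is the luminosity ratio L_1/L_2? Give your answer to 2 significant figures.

0.035

From the Stefan–Boltzmann law, L ∝ R²T⁴, so
L_1/L_2 = (R_1/R_2)² (T_1/T_2)⁴ = (0.750)² × (0.500)⁴ = 0.5625 × 0.06250 = 0.03516.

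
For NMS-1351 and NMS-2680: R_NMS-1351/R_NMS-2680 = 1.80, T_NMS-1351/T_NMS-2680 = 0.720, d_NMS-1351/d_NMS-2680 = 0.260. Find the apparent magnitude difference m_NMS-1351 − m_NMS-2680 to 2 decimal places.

-2.77

L_NMS-1351/L_NMS-2680 = (1.80)²(0.720)⁴ = 0.8707.
F_NMS-1351/F_NMS-2680 = (L_NMS-1351/L_NMS-2680)/(d_NMS-1351/d_NMS-2680)² = 0.8707/0.06760 = 12.88.
m_NMS-1351 − m_NMS-2680 = −2.5 log₁₀(12.88) = -2.77.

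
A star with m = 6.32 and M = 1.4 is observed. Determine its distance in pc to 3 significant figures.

m − M = 5 log₁₀(d/10 pc)
6.32 − (1.4) = 4.92 = 5 log₁₀(d/10)
d = 10 × 10^(4.92/5) = 10 × 10^0.984 = 96.38 pc.

96.4 pc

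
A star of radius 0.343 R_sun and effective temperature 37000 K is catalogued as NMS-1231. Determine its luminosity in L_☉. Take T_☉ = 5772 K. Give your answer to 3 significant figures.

199 L_☉

L/L_☉ = (R/R_☉)² (T/T_☉)⁴ = (0.343)² × (37000/5772)⁴
       = 0.1176 × (6.410)⁴ = 0.1176 × 1689 = 198.7.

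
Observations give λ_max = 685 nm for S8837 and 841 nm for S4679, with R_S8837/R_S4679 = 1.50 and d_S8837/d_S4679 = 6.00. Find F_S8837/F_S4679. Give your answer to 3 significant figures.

0.142

Wien's law: T_S8837/T_S4679 = λ_S4679/λ_S8837 = 841/685 = 1.228.
L_S8837/L_S4679 = (R_S8837/R_S4679)²(T_S8837/T_S4679)⁴ = (1.50)²(1.228)⁴ = 5.112.
F_S8837/F_S4679 = (L_S8837/L_S4679)/(d_S8837/d_S4679)² = 5.112/(6.00)² = 0.1420.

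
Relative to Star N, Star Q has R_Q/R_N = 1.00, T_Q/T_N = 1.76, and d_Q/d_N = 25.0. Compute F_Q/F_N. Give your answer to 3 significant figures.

0.0154

L_Q/L_N = (R_Q/R_N)²(T_Q/T_N)⁴ = (1.00)² × (1.76)⁴ = 9.595.
F_Q/F_N = (L_Q/L_N)/(d_Q/d_N)² = 9.595 / (25.0)² = 0.01535.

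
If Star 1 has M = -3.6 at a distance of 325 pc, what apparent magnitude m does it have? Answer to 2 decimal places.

m = M + 5 log₁₀(d/10 pc) = -3.6 + 5 log₁₀(325/10)
  = -3.6 + 5 × 1.512 = -3.6 + 7.56 = 3.96.

3.96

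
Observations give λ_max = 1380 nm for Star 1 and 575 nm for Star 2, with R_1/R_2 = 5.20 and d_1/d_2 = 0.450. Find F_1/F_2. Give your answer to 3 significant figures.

4.02

Wien's law: T_1/T_2 = λ_2/λ_1 = 575/1380 = 0.4167.
L_1/L_2 = (R_1/R_2)²(T_1/T_2)⁴ = (5.20)²(0.4167)⁴ = 0.8150.
F_1/F_2 = (L_1/L_2)/(d_1/d_2)² = 0.8150/(0.450)² = 4.025.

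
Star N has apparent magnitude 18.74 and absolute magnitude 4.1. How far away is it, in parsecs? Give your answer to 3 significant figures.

8.47×10^3 pc

m − M = 5 log₁₀(d/10 pc)
18.74 − (4.1) = 14.64 = 5 log₁₀(d/10)
d = 10 × 10^(14.64/5) = 10 × 10^2.928 = 8472 pc.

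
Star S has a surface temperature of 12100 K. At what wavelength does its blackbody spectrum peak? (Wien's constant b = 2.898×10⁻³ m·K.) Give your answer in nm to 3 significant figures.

λ_max = b/T = 2.898×10⁻³ / 12100 = 2.40×10^-7 m = 239.5 nm.

240 nm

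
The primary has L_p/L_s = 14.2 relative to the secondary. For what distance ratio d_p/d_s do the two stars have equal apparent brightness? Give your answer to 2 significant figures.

3.8

Equal flux requires L_p/d_p² = L_s/d_s², so d_p/d_s = √(L_p/L_s)
= √(14.2) = 3.768.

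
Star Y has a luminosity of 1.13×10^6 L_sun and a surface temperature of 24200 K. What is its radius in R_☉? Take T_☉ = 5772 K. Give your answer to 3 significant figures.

R/R_☉ = √(L/L_☉) / (T/T_☉)² = √(1.13×10^6) / (4.193)²
       = 1063 / 17.58 = 60.47.

60.5 R_☉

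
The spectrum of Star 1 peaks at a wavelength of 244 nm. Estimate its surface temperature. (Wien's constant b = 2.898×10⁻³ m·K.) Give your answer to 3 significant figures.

1.19×10^4 K

T = b/λ_max = 2.898×10⁻³ / (244×10⁻⁹) = 1.188×10^4 K.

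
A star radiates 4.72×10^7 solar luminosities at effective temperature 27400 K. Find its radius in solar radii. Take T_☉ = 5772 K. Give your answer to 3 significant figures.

305 solar radii

R/R_☉ = √(L/L_☉) / (T/T_☉)² = √(4.72×10^7) / (4.747)²
       = 6870 / 22.53 = 304.9.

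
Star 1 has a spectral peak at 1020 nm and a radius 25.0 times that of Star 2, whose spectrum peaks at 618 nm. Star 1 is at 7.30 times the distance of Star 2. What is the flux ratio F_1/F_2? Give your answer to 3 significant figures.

1.58

Wien's law: T_1/T_2 = λ_2/λ_1 = 618/1020 = 0.6059.
L_1/L_2 = (R_1/R_2)²(T_1/T_2)⁴ = (25.0)²(0.6059)⁴ = 84.22.
F_1/F_2 = (L_1/L_2)/(d_1/d_2)² = 84.22/(7.30)² = 1.580.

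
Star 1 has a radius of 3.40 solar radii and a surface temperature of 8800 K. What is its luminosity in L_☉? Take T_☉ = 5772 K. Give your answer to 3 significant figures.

L/L_☉ = (R/R_☉)² (T/T_☉)⁴ = (3.40)² × (8800/5772)⁴
       = 11.56 × (1.525)⁴ = 11.56 × 5.403 = 62.46.

62.5 L_☉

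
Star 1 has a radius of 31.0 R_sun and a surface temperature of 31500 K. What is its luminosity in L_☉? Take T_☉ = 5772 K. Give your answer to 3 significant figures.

L/L_☉ = (R/R_☉)² (T/T_☉)⁴ = (31.0)² × (31500/5772)⁴
       = 961.0 × (5.457)⁴ = 961.0 × 887.0 = 8.524×10^5.

8.52×10^5 L_☉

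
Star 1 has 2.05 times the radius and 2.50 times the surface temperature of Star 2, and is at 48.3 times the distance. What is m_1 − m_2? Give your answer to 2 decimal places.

L_1/L_2 = (2.05)²(2.50)⁴ = 164.2.
F_1/F_2 = (L_1/L_2)/(d_1/d_2)² = 164.2/2333 = 0.07037.
m_1 − m_2 = −2.5 log₁₀(0.07037) = 2.88.

2.88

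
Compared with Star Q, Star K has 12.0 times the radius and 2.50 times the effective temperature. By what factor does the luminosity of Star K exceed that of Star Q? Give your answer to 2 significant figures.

From the Stefan–Boltzmann law, L ∝ R²T⁴, so
L_K/L_Q = (R_K/R_Q)² (T_K/T_Q)⁴ = (12.0)² × (2.50)⁴ = 144.0 × 39.06 = 5625.

5.6×10^3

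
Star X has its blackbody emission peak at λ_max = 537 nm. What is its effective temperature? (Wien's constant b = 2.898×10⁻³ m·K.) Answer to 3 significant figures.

5.40×10^3 K

T = b/λ_max = 2.898×10⁻³ / (537×10⁻⁹) = 5397 K.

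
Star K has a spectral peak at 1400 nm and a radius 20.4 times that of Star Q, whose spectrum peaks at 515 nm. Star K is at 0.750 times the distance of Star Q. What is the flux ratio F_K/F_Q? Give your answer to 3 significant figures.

13.5

Wien's law: T_K/T_Q = λ_Q/λ_K = 515/1400 = 0.3679.
L_K/L_Q = (R_K/R_Q)²(T_K/T_Q)⁴ = (20.4)²(0.3679)⁴ = 7.620.
F_K/F_Q = (L_K/L_Q)/(d_K/d_Q)² = 7.620/(0.750)² = 13.55.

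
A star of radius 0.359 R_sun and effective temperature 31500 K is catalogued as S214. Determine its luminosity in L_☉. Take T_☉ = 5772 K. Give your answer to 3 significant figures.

L/L_☉ = (R/R_☉)² (T/T_☉)⁴ = (0.359)² × (31500/5772)⁴
       = 0.1289 × (5.457)⁴ = 0.1289 × 887.0 = 114.3.

114 L_☉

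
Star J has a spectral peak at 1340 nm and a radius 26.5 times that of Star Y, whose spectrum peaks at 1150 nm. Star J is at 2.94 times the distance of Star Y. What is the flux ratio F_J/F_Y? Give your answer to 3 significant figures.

Wien's law: T_J/T_Y = λ_Y/λ_J = 1150/1340 = 0.8582.
L_J/L_Y = (R_J/R_Y)²(T_J/T_Y)⁴ = (26.5)²(0.8582)⁴ = 380.9.
F_J/F_Y = (L_J/L_Y)/(d_J/d_Y)² = 380.9/(2.94)² = 44.07.

44.1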